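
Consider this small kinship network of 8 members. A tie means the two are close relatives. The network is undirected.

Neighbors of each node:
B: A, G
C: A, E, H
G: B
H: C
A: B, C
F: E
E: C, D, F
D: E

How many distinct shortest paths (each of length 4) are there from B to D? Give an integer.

1

The shortest distance is 4, and the only length-4 path is B–A–C–E–D. So there is exactly 1 shortest path.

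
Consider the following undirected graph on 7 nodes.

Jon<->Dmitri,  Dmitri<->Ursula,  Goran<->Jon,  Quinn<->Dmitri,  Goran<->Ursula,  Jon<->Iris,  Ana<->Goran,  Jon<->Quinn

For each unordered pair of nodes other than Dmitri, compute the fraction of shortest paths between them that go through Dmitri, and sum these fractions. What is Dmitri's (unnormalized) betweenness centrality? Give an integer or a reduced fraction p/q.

2

Pairs whose geodesics pass through Dmitri — Jon–Ursula: 1/2; Quinn–Ursula: 1; Ursula–Iris: 1/2.
All other pairs contribute 0.
Summing the contributions gives betweenness(Dmitri) = 2.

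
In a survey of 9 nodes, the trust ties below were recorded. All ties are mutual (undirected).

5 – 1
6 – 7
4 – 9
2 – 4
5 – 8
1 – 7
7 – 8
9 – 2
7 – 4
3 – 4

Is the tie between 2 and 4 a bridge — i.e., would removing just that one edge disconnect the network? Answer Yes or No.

Even without that edge, 2 still reaches 4 via 2 – 9 – 4, so the network stays connected. Not a bridge.

No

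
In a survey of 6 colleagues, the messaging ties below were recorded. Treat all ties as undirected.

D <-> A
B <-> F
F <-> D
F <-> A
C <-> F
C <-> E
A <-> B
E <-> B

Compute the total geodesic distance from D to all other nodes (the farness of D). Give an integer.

Distances from D: A:1, B:2, C:2, E:3, F:1.
Sum = 1 + 2 + 2 + 3 + 1 = 9.

9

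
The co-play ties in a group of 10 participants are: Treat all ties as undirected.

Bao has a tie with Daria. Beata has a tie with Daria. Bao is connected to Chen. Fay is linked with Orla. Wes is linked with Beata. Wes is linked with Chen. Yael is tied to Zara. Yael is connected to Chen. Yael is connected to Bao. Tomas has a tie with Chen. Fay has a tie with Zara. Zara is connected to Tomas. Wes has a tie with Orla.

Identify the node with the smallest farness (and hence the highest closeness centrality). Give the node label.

Chen

Farness (sum of distances to all others) for each node — Bao:17, Beata:21, Chen:15, Daria:21, Fay:21, Orla:20, Tomas:19, Wes:16, Yael:17, Zara:19.
The smallest farness is 15, for Chen, so Chen has the highest closeness.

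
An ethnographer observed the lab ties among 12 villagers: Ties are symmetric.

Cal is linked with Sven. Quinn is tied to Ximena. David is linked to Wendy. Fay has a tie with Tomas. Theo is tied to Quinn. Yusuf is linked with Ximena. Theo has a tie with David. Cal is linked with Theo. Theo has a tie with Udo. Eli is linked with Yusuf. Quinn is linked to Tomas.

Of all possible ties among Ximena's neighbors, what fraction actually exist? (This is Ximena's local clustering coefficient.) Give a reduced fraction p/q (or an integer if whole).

0

Ximena's neighbors: Quinn and Yusuf (k = 2).
Possible neighbor pairs: C(2,2) = 1. Edges among them: none → e = 0.
Clustering(Ximena) = 0/1.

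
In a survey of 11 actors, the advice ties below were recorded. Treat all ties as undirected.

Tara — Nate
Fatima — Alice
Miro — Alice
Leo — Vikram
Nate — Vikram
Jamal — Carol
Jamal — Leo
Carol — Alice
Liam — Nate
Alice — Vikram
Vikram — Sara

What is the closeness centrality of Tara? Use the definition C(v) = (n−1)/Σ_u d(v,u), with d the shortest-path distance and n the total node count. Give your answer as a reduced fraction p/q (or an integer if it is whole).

1/3

Distances from Tara: Alice:3, Carol:4, Fatima:4, Jamal:4, Leo:3, Liam:2, Miro:4, Nate:1, Sara:3, Vikram:2. Sum = 30.
n = 11, so closeness = 10/30 = 1/3.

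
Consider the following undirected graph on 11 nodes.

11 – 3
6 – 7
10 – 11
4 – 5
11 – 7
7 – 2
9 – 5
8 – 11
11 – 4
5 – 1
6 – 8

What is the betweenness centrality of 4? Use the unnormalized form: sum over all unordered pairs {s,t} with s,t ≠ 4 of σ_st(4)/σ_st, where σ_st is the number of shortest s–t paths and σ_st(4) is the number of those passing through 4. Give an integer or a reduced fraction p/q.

21

Pairs whose geodesics pass through 4 — 8–1: 1; 8–9: 1; 8–5: 1; 7–1: 1; 7–9: 1; 7–5: 1; 10–1: 1; 10–9: 1; 10–5: 1; 1–11: 1; 1–3: 1; 1–2: 1; 1–6: 2/2; 11–9: 1 … (+7 more pairs).
All other pairs contribute 0.
Summing the contributions gives betweenness(4) = 21.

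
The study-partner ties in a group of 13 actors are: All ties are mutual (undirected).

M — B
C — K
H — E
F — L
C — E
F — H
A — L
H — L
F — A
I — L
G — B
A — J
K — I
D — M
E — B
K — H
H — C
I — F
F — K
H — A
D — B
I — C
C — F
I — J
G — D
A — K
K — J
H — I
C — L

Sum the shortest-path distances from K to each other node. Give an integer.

25

Distances from K: A:1, B:3, C:1, D:4, E:2, F:1, G:4, H:1, I:1, J:1, L:2, M:4.
Sum = 1 + 3 + 1 + 4 + 2 + 1 + 4 + 1 + 1 + 1 + 2 + 4 = 25.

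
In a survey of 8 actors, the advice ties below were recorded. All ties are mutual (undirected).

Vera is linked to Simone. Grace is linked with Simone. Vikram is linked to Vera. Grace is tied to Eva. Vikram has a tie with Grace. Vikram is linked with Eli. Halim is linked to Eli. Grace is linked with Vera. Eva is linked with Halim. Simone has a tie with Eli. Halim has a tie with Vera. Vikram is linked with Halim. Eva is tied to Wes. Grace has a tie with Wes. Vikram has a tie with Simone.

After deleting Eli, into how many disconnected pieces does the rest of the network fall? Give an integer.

Eli's neighbors (Halim, Simone, and Vikram) remain reachable from one another through other ties, so the rest of the network stays in one piece.

1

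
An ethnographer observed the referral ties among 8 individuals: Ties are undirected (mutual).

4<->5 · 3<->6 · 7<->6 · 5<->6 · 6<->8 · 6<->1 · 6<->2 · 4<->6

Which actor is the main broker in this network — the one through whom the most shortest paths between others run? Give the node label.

6

Unnormalized betweenness of each node: 1:0, 2:0, 3:0, 4:0, 5:0, 6:20, 7:0, 8:0.
6 has the largest value, 20, making it the main broker — the node through which the most shortest paths run.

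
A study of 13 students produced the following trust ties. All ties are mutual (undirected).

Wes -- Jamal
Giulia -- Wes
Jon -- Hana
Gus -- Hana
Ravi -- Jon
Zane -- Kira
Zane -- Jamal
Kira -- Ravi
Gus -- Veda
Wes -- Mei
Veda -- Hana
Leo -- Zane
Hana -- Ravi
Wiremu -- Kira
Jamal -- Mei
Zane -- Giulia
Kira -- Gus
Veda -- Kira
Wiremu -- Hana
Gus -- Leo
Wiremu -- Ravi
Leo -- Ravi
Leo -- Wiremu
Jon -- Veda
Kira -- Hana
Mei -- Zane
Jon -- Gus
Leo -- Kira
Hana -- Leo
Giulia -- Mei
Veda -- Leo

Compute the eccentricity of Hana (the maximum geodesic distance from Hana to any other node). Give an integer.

4

Distances from Hana: Giulia:3, Gus:1, Jamal:3, Jon:1, Kira:1, Leo:1, Mei:3, Ravi:1, Veda:1, Wes:4, Wiremu:1, Zane:2.
The largest is 4 (to Wes), so the eccentricity of Hana is 4.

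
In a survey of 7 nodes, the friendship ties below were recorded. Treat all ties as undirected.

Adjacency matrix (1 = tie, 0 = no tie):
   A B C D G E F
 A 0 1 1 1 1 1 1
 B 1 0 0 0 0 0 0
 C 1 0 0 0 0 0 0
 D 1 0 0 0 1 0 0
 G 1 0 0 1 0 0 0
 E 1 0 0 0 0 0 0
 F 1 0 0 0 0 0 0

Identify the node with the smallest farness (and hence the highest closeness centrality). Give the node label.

A

Farness (sum of distances to all others) for each node — A:6, B:11, C:11, D:10, E:11, F:11, G:10.
The smallest farness is 6, for A, so A has the highest closeness.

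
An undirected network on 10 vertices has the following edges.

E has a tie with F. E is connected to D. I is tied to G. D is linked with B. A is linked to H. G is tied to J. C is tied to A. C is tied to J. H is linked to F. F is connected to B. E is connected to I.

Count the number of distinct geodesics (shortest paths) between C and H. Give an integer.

1

The shortest distance is 2, and the only length-2 path is C–A–H. So there is exactly 1 shortest path.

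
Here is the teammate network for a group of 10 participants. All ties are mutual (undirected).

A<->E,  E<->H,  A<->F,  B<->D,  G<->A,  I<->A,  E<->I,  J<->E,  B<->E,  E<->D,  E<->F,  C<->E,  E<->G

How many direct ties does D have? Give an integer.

D is directly tied to B and E. That is 2 neighbors, so the degree of D is 2.

2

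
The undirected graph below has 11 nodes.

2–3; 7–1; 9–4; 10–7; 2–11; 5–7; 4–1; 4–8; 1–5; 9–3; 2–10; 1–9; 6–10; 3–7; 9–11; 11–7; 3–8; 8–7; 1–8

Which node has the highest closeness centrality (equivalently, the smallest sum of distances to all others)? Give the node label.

7

Farness (sum of distances to all others) for each node — 1:17, 2:20, 3:17, 4:21, 5:20, 6:28, 7:14, 8:17, 9:19, 10:19, 11:18.
The smallest farness is 14, for 7, so 7 has the highest closeness.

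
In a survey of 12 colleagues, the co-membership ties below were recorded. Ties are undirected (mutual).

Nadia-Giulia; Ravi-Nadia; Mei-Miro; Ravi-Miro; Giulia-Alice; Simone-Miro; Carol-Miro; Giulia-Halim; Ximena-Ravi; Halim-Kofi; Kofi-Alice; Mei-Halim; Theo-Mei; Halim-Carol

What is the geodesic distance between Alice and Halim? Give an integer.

2

One shortest route is Alice – Giulia – Halim, which uses 2 edges, and Alice and Halim are not directly tied, so nothing shorter exists. So d(Alice,Halim) = 2.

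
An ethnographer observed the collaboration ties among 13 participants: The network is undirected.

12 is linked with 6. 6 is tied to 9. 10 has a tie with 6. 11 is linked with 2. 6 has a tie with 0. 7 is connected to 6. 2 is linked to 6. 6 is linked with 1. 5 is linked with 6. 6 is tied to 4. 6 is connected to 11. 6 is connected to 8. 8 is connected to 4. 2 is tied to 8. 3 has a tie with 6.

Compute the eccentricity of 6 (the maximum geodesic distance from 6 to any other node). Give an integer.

Distances from 6: 0:1, 1:1, 2:1, 3:1, 4:1, 5:1, 7:1, 8:1, 9:1, 10:1, 11:1, 12:1.
The largest is 1 (to 12, 7, 9, 0, 3, 2, 4, 11, 1, 5, 10, and 8), so the eccentricity of 6 is 1.

1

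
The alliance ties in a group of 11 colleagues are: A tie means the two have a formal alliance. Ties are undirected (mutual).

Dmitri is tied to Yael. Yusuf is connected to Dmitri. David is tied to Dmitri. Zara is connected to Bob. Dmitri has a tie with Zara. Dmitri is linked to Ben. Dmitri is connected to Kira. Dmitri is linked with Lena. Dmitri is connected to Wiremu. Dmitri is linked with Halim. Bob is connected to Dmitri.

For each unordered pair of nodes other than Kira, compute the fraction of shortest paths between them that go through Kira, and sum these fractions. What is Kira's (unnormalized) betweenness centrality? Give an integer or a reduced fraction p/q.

0

No shortest path between any pair of other nodes passes through Kira.
Summing the contributions gives betweenness(Kira) = 0.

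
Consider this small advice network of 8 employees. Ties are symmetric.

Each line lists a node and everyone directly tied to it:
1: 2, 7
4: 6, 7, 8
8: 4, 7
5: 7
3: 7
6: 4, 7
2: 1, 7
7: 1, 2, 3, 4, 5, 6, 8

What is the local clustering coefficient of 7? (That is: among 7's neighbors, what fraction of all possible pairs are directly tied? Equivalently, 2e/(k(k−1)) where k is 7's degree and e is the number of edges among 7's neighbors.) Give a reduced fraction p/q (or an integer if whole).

1/7

7's neighbors: 1, 2, 3, 4, 5, 6, and 8 (k = 7).
Possible neighbor pairs: C(7,2) = 21. Edges among them: 1–2, 4–6, 4–8 → e = 3.
Clustering(7) = 3/21 = 1/7.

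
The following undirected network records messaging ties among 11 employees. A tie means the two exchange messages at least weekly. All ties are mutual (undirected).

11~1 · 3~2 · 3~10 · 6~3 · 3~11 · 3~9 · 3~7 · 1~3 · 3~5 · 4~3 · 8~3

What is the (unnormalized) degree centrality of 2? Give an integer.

2 is directly tied to 3. That is 1 neighbor, so the degree of 2 is 1.

1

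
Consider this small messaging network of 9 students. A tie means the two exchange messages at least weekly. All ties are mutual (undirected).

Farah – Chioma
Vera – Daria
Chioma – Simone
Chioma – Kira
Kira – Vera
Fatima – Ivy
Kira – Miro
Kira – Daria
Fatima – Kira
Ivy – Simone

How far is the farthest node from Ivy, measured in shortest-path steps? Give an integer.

Distances from Ivy: Chioma:2, Daria:3, Farah:3, Fatima:1, Kira:2, Miro:3, Simone:1, Vera:3.
The largest is 3 (to Farah, Miro, Vera, and Daria), so the eccentricity of Ivy is 3.

3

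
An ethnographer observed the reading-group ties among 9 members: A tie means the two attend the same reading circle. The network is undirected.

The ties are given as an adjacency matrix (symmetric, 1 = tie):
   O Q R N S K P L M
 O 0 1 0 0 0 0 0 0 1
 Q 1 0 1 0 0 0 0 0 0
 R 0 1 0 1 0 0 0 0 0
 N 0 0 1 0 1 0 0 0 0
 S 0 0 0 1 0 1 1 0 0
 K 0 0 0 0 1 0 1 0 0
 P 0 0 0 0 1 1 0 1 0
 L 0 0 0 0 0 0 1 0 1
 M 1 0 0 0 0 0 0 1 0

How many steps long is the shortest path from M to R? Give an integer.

One shortest route is M – O – Q – R, which uses 3 edges, and at distance 2 from M we only reach {P, Q}, which does not include R. So d(M,R) = 3.

3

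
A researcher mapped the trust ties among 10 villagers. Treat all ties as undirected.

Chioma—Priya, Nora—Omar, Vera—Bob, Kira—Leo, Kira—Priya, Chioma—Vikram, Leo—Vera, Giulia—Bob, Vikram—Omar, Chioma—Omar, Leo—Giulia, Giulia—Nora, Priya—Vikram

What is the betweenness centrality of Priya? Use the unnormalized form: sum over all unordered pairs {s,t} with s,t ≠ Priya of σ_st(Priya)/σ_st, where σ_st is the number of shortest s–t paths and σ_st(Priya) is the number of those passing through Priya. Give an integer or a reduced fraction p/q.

7

Pairs whose geodesics pass through Priya — Vikram–Vera: 1; Vikram–Leo: 1; Vikram–Kira: 1; Chioma–Vera: 1; Chioma–Leo: 1; Chioma–Kira: 1; Omar–Kira: 2/2.
All other pairs contribute 0.
Summing the contributions gives betweenness(Priya) = 7.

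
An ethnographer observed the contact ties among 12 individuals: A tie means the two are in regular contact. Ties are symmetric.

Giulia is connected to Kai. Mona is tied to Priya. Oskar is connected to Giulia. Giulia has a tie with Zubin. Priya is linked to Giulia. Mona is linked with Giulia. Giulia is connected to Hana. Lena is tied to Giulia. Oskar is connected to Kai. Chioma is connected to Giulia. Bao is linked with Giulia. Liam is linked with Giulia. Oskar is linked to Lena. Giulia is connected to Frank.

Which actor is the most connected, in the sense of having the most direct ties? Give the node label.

Degrees — Bao:1, Chioma:1, Frank:1, Giulia:11, Hana:1, Kai:2, Lena:2, Liam:1, Mona:2, Oskar:3, Priya:2, Zubin:1.
The maximum is 11, attained only by Giulia.

Giulia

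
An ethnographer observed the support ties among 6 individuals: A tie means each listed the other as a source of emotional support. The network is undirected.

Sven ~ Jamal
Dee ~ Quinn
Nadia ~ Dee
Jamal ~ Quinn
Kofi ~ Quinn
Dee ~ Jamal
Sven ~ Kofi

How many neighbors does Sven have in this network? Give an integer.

Sven is directly tied to Jamal and Kofi. That is 2 neighbors, so the degree of Sven is 2.

2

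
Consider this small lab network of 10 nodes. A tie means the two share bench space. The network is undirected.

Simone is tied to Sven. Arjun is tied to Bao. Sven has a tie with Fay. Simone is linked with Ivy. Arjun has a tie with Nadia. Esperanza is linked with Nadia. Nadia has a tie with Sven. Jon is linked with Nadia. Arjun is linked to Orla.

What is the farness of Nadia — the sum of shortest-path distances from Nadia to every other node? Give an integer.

Distances from Nadia: Arjun:1, Bao:2, Esperanza:1, Fay:2, Ivy:3, Jon:1, Orla:2, Simone:2, Sven:1.
Sum = 1 + 2 + 1 + 2 + 3 + 1 + 2 + 2 + 1 = 15.

15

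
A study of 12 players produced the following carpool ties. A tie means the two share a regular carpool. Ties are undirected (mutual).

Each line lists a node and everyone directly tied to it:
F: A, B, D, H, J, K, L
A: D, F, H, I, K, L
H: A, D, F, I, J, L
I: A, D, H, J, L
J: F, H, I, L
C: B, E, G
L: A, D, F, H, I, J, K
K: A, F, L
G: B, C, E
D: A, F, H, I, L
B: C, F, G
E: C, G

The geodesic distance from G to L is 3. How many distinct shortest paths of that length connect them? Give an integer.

1

The shortest distance is 3, and the only length-3 path is G–B–F–L. So there is exactly 1 shortest path.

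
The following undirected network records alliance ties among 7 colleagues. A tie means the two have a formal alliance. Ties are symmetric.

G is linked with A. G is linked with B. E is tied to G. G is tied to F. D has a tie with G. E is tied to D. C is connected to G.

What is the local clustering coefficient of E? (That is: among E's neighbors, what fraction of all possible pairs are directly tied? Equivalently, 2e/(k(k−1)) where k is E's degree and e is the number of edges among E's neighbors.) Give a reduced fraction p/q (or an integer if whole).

E's neighbors: D and G (k = 2).
Possible neighbor pairs: C(2,2) = 1. Edges among them: D–G → e = 1.
Clustering(E) = 1/1.

1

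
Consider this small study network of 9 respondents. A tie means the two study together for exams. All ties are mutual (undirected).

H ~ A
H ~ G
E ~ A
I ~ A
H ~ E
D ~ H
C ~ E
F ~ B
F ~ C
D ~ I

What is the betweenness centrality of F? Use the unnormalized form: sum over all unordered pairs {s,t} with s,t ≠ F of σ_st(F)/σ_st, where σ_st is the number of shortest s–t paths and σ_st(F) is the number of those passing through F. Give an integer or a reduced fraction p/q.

7

Pairs whose geodesics pass through F — H–B: 1; G–B: 1; C–B: 1; I–B: 1; B–E: 1; B–A: 1; B–D: 1.
All other pairs contribute 0.
Summing the contributions gives betweenness(F) = 7.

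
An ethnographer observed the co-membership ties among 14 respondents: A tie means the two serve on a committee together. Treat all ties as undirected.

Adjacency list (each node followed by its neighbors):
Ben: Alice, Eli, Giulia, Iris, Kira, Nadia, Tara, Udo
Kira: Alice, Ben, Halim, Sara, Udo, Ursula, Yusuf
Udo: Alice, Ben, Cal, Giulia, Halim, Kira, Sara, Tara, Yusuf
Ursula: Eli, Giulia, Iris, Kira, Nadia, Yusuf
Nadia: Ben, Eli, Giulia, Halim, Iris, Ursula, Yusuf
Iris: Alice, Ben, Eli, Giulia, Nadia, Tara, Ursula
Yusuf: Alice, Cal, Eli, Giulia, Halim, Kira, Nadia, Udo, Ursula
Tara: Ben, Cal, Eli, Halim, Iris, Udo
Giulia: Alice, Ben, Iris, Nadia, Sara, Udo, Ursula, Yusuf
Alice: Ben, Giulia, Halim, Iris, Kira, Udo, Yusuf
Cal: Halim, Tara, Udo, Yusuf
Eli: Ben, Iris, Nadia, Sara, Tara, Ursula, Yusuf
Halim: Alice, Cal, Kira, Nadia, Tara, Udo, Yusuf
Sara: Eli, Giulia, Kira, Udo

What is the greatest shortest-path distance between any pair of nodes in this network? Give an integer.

Eccentricity of each node (its greatest distance to any other): Alice:2, Ben:2, Cal:2, Eli:2, Giulia:2, Halim:2, Iris:2, Kira:2, Nadia:2, Sara:2, Tara:2, Udo:2, Ursula:2, Yusuf:2.
The maximum eccentricity is 2, realized for instance by the pair Ursula–Ben via Ursula – Kira – Ben. So the diameter is 2.

2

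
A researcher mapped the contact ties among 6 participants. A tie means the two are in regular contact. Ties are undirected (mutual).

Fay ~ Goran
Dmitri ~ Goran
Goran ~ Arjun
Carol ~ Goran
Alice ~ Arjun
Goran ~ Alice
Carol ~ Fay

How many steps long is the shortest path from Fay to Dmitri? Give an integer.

One shortest route is Fay – Goran – Dmitri, which uses 2 edges, and Fay and Dmitri are not directly tied, so nothing shorter exists. So d(Fay,Dmitri) = 2.

2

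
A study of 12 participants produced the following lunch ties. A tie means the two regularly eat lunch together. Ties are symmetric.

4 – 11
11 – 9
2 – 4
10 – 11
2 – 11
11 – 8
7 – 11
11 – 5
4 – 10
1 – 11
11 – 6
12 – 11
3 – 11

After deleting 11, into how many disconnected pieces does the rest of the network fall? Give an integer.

9

Without 11, the remaining ties split the others into: {5}; {1}; {12}; {3}; {8}; {2, 4, 10}; {9}; {6}; {7}.
That's 9 separate components.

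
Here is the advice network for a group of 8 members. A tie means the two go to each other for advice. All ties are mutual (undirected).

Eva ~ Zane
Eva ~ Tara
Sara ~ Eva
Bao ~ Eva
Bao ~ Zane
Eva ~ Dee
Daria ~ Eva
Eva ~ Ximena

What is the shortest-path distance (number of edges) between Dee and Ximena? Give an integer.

One shortest route is Dee – Eva – Ximena, which uses 2 edges, and Dee and Ximena are not directly tied, so nothing shorter exists. So d(Dee,Ximena) = 2.

2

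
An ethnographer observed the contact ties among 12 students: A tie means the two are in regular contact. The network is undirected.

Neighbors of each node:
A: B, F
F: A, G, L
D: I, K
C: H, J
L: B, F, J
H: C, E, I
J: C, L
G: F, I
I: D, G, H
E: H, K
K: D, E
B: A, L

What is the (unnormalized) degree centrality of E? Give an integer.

E is directly tied to H and K. That is 2 neighbors, so the degree of E is 2.

2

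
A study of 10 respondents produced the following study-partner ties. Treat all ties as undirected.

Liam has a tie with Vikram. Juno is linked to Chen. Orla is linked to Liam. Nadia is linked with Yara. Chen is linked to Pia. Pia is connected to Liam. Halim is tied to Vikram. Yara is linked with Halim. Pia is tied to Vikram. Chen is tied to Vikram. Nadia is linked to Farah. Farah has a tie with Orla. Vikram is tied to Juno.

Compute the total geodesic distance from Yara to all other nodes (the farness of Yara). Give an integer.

21

Distances from Yara: Chen:3, Farah:2, Halim:1, Juno:3, Liam:3, Nadia:1, Orla:3, Pia:3, Vikram:2.
Sum = 3 + 2 + 1 + 3 + 3 + 1 + 3 + 3 + 2 = 21.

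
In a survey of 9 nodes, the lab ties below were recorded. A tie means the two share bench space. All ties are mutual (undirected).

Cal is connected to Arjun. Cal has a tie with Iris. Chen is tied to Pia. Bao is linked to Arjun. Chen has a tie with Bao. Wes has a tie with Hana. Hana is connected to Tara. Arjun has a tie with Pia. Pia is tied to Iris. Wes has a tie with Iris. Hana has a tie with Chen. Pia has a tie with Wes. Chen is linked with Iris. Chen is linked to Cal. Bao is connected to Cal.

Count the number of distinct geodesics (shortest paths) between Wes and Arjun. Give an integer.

1

The shortest distance is 2, and the only length-2 path is Wes–Pia–Arjun. So there is exactly 1 shortest path.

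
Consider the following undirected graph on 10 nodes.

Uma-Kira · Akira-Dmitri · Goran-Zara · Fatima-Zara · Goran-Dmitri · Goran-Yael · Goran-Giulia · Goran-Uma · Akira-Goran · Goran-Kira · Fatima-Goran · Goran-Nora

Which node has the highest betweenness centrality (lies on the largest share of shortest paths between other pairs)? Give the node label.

Unnormalized betweenness of each node: Akira:0, Dmitri:0, Fatima:0, Giulia:0, Goran:33, Kira:0, Nora:0, Uma:0, Yael:0, Zara:0.
Goran has the largest value, 33, making it the main broker — the node through which the most shortest paths run.

Goran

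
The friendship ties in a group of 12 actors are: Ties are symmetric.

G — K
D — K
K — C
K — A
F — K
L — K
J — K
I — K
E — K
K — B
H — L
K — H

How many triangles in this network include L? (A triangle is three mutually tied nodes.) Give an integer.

L's neighbors: H and K.
Neighbor pairs that are themselves tied: L–H–K. Each forms one triangle with L, for 1 in total.

1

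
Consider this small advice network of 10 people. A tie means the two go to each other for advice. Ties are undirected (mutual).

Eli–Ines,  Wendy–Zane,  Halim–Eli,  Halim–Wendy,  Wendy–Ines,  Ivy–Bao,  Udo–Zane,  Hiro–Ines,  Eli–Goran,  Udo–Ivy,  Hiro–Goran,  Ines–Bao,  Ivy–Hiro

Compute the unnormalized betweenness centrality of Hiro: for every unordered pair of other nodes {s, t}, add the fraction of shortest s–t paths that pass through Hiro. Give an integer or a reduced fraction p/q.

Pairs whose geodesics pass through Hiro — Wendy–Ivy: 1/3; Wendy–Goran: 1/3; Zane–Goran: 2/4; Udo–Ines: 1/3; Udo–Goran: 1; Udo–Eli: 2/5; Ivy–Ines: 1/2; Ivy–Goran: 1; Ivy–Eli: 2/3; Ivy–Halim: 3/6; Bao–Goran: 2/3; Ines–Goran: 1/2.
All other pairs contribute 0.
Summing the contributions gives betweenness(Hiro) = 101/15.

101/15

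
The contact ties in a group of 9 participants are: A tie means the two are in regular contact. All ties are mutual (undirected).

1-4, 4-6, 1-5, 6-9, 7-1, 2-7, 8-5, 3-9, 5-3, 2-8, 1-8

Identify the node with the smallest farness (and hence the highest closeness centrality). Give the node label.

Farness (sum of distances to all others) for each node — 1:13, 2:20, 3:17, 4:16, 5:14, 6:19, 7:18, 8:15, 9:20.
The smallest farness is 13, for 1, so 1 has the highest closeness.

1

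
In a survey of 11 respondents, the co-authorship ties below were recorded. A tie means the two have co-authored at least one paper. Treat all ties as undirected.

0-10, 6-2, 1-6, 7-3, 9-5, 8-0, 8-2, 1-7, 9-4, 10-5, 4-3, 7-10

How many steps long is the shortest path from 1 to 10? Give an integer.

One shortest route is 1 – 7 – 10, which uses 2 edges, and 1 and 10 are not directly tied, so nothing shorter exists. So d(1,10) = 2.

2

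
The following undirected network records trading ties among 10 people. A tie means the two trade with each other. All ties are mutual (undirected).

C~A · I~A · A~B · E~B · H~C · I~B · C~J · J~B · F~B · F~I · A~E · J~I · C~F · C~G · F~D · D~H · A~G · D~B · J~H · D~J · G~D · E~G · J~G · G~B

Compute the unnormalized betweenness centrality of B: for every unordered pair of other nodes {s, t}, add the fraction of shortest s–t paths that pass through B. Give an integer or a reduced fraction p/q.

31/6

Pairs whose geodesics pass through B — I–E: 1/2; I–G: 1/3; I–D: 1/3; H–E: 2/6; F–A: 1/3; F–E: 1; F–G: 1/3; F–J: 1/4; A–J: 1/4; A–D: 1/2; E–J: 1/2; E–D: 1/2.
All other pairs contribute 0.
Summing the contributions gives betweenness(B) = 31/6.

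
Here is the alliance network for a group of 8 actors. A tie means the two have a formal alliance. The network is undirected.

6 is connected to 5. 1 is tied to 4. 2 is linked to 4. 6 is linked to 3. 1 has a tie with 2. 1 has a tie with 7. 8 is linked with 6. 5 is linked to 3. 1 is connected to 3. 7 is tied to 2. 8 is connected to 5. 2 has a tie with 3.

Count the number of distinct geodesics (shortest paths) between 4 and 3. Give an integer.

The shortest distance is 2. The length-2 paths are: 4–2–3; 4–1–3.
That gives 2 distinct shortest paths.

2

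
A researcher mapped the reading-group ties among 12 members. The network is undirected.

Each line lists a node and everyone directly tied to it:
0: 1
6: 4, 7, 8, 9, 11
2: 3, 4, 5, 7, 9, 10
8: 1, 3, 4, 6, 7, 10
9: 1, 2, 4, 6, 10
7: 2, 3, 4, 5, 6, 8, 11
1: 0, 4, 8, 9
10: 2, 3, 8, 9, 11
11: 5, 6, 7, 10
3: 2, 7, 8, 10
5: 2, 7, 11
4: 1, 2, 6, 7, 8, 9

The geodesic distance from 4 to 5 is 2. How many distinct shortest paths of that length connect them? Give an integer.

2

The shortest distance is 2. The length-2 paths are: 4–7–5; 4–2–5.
That gives 2 distinct shortest paths.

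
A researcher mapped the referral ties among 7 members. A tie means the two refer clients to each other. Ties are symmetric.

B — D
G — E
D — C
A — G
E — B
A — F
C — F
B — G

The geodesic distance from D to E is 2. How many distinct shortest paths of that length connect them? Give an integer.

1

The shortest distance is 2, and the only length-2 path is D–B–E. So there is exactly 1 shortest path.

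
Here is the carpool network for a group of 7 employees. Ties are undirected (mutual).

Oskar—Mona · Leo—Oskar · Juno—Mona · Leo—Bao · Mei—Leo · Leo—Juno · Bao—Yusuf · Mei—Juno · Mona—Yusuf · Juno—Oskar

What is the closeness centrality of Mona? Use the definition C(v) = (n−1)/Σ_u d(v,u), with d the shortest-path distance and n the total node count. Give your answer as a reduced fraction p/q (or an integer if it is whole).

Distances from Mona: Bao:2, Juno:1, Leo:2, Mei:2, Oskar:1, Yusuf:1. Sum = 9.
n = 7, so closeness = 6/9 = 2/3.

2/3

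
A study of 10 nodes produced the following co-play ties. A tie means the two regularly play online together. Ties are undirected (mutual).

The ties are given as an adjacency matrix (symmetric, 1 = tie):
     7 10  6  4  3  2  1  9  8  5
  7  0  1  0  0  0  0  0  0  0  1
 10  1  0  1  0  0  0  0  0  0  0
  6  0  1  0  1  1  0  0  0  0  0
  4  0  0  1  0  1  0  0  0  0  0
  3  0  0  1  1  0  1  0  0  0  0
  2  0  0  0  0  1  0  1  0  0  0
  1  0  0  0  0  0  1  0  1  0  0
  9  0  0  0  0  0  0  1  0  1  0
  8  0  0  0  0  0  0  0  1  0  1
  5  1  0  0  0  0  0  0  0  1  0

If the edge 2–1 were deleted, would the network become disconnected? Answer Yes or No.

Even without that edge, 2 still reaches 1 via 2 – 3 – 6 – 10 – 7 – 5 – 8 – 9 – 1, so the network stays connected. Not a bridge.

No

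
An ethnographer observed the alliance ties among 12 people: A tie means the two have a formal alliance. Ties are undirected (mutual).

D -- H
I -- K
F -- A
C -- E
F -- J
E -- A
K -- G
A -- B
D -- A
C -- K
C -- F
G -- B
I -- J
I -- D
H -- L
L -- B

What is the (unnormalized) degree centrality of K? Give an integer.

3

K is directly tied to C, G, and I. That is 3 neighbors, so the degree of K is 3.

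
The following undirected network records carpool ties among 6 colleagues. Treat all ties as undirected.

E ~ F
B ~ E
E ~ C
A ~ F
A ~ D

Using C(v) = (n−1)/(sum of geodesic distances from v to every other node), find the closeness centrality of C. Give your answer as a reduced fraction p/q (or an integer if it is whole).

5/12

Distances from C: A:3, B:2, D:4, E:1, F:2. Sum = 12.
n = 6, so closeness = 5/12.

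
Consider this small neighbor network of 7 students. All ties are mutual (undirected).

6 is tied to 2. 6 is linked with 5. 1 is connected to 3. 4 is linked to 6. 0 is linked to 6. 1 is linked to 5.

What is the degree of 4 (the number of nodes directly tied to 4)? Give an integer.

4 is directly tied to 6. That is 1 neighbor, so the degree of 4 is 1.

1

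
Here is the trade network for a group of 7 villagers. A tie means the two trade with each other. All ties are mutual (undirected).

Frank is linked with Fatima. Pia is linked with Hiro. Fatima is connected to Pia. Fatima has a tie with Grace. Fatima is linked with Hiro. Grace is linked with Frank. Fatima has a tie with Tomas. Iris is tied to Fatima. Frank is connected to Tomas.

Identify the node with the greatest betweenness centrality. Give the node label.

Fatima

Unnormalized betweenness of each node: Fatima:23/2, Frank:1/2, Grace:0, Hiro:0, Iris:0, Pia:0, Tomas:0.
Fatima has the largest value, 23/2, making it the main broker — the node through which the most shortest paths run.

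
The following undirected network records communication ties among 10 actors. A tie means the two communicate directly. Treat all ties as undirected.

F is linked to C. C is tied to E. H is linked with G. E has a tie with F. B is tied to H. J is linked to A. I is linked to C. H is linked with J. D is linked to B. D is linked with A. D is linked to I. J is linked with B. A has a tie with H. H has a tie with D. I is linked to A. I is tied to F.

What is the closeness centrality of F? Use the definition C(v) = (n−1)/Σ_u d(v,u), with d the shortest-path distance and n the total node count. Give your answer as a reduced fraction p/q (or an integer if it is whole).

Distances from F: A:2, B:3, C:1, D:2, E:1, G:4, H:3, I:1, J:3. Sum = 20.
n = 10, so closeness = 9/20.

9/20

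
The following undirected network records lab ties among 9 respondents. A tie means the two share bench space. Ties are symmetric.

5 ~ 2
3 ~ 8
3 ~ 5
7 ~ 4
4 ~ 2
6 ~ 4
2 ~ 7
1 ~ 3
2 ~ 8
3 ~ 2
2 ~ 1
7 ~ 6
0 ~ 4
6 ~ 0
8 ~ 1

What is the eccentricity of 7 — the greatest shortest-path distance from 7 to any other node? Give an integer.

Distances from 7: 0:2, 1:2, 2:1, 3:2, 4:1, 5:2, 6:1, 8:2.
The largest is 2 (to 0, 5, 8, 3, and 1), so the eccentricity of 7 is 2.

2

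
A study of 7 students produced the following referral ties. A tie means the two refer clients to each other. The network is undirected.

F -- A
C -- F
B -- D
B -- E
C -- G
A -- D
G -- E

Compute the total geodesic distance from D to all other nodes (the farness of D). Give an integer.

12

Distances from D: A:1, B:1, C:3, E:2, F:2, G:3.
Sum = 1 + 1 + 3 + 2 + 2 + 3 = 12.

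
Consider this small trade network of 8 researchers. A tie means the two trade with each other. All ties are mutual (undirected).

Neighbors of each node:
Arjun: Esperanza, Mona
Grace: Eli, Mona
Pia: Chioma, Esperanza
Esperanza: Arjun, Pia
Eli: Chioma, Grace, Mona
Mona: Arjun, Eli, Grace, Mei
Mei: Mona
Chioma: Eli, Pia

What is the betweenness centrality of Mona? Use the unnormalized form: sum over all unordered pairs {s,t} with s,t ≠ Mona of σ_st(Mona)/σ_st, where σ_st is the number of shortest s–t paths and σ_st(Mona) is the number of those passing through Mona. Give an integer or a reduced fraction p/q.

Pairs whose geodesics pass through Mona — Mei–Grace: 1; Mei–Esperanza: 1; Mei–Pia: 2/2; Mei–Eli: 1; Mei–Arjun: 1; Mei–Chioma: 1; Grace–Esperanza: 1; Grace–Arjun: 1; Esperanza–Eli: 1/2; Eli–Arjun: 1; Arjun–Chioma: 1/2.
All other pairs contribute 0.
Summing the contributions gives betweenness(Mona) = 10.

10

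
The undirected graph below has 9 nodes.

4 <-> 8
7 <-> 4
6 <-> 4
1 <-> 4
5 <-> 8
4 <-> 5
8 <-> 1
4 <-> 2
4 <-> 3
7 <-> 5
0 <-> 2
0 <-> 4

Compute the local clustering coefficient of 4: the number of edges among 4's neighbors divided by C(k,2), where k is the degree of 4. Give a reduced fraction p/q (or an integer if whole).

1/7

4's neighbors: 0, 1, 2, 3, 5, 6, 7, and 8 (k = 8).
Possible neighbor pairs: C(8,2) = 28. Edges among them: 0–2, 1–8, 5–7, 5–8 → e = 4.
Clustering(4) = 4/28 = 1/7.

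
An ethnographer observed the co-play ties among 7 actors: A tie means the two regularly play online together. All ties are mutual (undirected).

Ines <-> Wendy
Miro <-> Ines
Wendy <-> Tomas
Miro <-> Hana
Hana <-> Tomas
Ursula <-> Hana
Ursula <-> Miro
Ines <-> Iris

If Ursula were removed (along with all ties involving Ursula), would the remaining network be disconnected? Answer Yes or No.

No

Even without Ursula, every remaining node can still reach every other (the residual graph is connected), so Ursula is not a cut vertex.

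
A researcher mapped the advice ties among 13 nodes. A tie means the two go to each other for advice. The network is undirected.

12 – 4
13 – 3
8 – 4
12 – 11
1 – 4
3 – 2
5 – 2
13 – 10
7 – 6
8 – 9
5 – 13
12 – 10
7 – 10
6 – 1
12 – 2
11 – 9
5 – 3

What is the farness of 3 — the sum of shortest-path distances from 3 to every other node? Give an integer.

32

Distances from 3: 1:4, 2:1, 4:3, 5:1, 6:4, 7:3, 8:4, 9:4, 10:2, 11:3, 12:2, 13:1.
Sum = 4 + 1 + 3 + 1 + 4 + 3 + 4 + 4 + 2 + 3 + 2 + 1 = 32.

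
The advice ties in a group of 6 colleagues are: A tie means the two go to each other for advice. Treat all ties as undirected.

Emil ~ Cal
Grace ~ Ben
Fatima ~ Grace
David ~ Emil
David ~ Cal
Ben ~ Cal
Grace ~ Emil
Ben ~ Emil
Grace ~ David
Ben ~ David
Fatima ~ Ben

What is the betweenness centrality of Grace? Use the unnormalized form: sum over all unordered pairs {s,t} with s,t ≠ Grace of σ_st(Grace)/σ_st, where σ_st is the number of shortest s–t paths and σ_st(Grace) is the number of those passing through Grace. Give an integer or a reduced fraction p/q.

1

Pairs whose geodesics pass through Grace — Emil–Fatima: 1/2; Fatima–David: 1/2.
All other pairs contribute 0.
Summing the contributions gives betweenness(Grace) = 1.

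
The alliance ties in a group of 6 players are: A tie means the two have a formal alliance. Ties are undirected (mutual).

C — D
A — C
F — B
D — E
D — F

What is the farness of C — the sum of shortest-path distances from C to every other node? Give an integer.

9

Distances from C: A:1, B:3, D:1, E:2, F:2.
Sum = 1 + 3 + 1 + 2 + 2 = 9.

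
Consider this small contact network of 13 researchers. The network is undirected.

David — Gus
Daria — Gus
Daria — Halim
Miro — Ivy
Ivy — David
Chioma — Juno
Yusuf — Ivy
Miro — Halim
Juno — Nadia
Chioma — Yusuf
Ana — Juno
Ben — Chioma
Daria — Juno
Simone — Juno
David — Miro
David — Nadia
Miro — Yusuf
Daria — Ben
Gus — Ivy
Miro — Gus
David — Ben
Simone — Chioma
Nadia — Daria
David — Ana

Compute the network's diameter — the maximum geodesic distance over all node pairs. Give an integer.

Eccentricity of each node (its greatest distance to any other): Ana:3, Ben:2, Chioma:3, Daria:3, David:3, Gus:3, Halim:3, Ivy:3, Juno:3, Miro:3, Nadia:3, Simone:3, Yusuf:3.
The maximum eccentricity is 3, realized for instance by the pair Simone–Halim via Simone – Juno – Daria – Halim. So the diameter is 3.

3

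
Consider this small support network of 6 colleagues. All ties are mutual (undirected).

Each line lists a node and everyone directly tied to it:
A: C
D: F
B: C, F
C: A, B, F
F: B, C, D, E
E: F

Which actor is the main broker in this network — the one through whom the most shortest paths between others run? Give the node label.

F

Unnormalized betweenness of each node: A:0, B:0, C:4, D:0, E:0, F:7.
F has the largest value, 7, making it the main broker — the node through which the most shortest paths run.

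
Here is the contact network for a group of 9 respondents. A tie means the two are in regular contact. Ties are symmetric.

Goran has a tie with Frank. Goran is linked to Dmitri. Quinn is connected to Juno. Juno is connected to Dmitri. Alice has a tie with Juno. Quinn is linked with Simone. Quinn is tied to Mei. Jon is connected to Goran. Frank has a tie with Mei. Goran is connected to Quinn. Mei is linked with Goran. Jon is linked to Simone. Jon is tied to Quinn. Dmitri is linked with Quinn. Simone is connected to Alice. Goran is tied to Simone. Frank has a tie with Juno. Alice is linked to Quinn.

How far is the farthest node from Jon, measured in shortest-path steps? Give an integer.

2

Distances from Jon: Alice:2, Dmitri:2, Frank:2, Goran:1, Juno:2, Mei:2, Quinn:1, Simone:1.
The largest is 2 (to Juno, Dmitri, Mei, Alice, and Frank), so the eccentricity of Jon is 2.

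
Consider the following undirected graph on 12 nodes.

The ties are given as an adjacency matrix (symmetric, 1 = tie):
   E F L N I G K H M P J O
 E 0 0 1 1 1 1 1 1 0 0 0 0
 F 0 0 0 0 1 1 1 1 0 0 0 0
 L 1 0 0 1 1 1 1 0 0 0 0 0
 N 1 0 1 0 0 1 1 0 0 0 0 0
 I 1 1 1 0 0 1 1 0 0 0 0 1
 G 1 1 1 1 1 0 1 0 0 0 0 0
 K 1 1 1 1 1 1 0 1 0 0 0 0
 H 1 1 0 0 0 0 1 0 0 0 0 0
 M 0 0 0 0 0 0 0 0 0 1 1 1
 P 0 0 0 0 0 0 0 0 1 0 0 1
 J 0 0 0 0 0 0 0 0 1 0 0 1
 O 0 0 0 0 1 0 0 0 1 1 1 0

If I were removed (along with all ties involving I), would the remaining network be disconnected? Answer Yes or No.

Removing I leaves {E, F, G, H, K, L, and N} with no path to {J, M, O, and P}, so the network splits into 2 components. I is a cut vertex.

Yes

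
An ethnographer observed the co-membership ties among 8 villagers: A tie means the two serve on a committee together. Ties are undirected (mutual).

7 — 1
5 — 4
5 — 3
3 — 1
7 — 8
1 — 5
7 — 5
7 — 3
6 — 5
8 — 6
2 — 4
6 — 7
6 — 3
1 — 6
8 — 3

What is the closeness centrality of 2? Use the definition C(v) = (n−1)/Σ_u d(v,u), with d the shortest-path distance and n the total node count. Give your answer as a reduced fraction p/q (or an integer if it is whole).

7/19

Distances from 2: 1:3, 3:3, 4:1, 5:2, 6:3, 7:3, 8:4. Sum = 19.
n = 8, so closeness = 7/19.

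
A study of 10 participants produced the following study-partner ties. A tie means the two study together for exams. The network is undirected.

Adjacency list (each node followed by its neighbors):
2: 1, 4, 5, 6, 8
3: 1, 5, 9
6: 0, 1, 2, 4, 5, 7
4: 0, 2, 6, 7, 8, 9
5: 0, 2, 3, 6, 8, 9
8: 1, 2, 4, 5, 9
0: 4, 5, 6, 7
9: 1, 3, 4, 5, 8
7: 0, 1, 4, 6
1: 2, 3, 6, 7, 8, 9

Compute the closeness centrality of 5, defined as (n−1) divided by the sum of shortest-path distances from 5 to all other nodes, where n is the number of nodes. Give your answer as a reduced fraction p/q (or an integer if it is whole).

3/4

Distances from 5: 0:1, 1:2, 2:1, 3:1, 4:2, 6:1, 7:2, 8:1, 9:1. Sum = 12.
n = 10, so closeness = 9/12 = 3/4.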